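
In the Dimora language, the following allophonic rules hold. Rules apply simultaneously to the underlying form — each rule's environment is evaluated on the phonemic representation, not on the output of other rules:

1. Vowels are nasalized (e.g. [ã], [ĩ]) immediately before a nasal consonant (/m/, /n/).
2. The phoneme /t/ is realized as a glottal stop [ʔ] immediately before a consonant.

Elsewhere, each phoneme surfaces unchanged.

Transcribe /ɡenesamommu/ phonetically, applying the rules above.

[ɡẽnesãmõmmu]

/ɡ/ (word-initial) is unaffected → [ɡ].
/e/ — between /ɡ/ and /n/, before a nasal consonant — surfaces as [ẽ] (rule 1).
/n/ — not in any rule's target class → [n].
/e/ (between /n/ and /s/): rule 1 targets it, but not before a nasal consonant → unchanged [e].
/s/ (between /e/ and /a/): no rule targets it → [s].
/a/ — between /s/ and /m/, before a nasal consonant — surfaces as [ã] (rule 1).
/m/ (between /a/ and /o/): no rule targets it → [m].
Rule 1 applies to /o/ (between /m/ and /m/: before a nasal consonant) → [õ].
/m/ (between /o/ and /m/) is unaffected → [m].
/m/ stays [m].
/u/ (word-final): rule 1 targets it, but not before a nasal consonant → unchanged [u].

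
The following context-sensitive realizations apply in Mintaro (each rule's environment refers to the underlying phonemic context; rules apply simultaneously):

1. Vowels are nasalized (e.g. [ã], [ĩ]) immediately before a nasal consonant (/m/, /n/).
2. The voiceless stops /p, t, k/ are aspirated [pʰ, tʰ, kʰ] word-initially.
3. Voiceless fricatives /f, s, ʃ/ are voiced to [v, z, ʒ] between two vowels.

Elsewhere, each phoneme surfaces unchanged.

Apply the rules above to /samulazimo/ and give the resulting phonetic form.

/s/ (word-initial) fails the environment for rule 3, so it stays [s].
/a/ — between /s/ and /m/, before a nasal consonant — surfaces as [ã] (rule 1).
/m/ (between /a/ and /u/) is unaffected → [m].
/u/ (between /m/ and /l/) fails the environment for rule 1, so it stays [u].
/l/ (between /u/ and /a/): no rule targets it → [l].
/a/ (between /l/ and /z/) is in the target of rule 1 but the environment (before a nasal consonant) is not met → [a].
/z/ stays [z].
/i/ — between /z/ and /m/, before a nasal consonant — surfaces as [ĩ] (rule 1).
/m/ (between /i/ and /o/): no rule targets it → [m].
/o/ (word-final) is in the target of rule 1 but the environment (before a nasal consonant) is not met → [o].

[sãmulazĩmo]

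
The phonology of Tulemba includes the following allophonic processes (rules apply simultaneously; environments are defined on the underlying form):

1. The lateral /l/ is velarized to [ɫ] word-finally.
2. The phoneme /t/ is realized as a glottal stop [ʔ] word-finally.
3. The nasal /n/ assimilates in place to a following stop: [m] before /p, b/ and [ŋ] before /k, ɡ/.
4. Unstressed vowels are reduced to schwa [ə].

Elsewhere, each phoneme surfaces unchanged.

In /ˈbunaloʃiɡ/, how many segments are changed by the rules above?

Segments that undergo a rule: /a/ → [ə] (rule 4); /o/ → [ə] (rule 4); /i/ → [ə] (rule 4).
All other segments surface unchanged.

3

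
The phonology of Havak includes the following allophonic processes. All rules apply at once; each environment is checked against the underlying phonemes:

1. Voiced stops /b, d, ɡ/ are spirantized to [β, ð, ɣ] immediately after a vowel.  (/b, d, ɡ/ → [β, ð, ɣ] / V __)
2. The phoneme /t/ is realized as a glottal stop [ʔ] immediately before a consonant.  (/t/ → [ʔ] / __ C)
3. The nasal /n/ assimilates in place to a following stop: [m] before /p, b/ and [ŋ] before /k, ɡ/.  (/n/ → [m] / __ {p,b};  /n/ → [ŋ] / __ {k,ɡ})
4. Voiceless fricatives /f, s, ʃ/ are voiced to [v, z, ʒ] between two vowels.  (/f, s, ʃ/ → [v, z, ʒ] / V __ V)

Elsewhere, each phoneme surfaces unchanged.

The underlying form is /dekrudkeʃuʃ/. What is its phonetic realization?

[dekruðkeʒuʃ]

/d/ (word-initial) is in the target of rule 1 but the environment (immediately after a vowel) is not met → [d].
/e/ (between /d/ and /k/) is unaffected → [e].
/k/ — not in any rule's target class → [k].
/r/ (between /k/ and /u/) is unaffected → [r].
/u/ (between /r/ and /d/): no rule targets it → [u].
/d/ — between /u/ and /k/, immediately after a vowel — surfaces as [ð] (rule 1).
/k/ — not in any rule's target class → [k].
/e/ (between /k/ and /ʃ/): no rule targets it → [e].
/ʃ/ meets the environment for rule 4 (between two vowels) → [ʒ].
/u/ stays [u].
/ʃ/ (word-final): rule 4 targets it, but not between two vowels → unchanged [ʃ].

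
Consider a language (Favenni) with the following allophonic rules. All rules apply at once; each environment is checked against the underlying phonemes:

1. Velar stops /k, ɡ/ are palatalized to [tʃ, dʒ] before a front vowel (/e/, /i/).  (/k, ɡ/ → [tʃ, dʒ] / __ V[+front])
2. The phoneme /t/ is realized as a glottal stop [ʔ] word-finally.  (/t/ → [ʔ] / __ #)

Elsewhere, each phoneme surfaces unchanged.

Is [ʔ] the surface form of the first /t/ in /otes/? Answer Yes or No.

/t/ — between /o/ and /e/; rule 2 does not apply here → [t].
The actual realization is [t], not [ʔ].

No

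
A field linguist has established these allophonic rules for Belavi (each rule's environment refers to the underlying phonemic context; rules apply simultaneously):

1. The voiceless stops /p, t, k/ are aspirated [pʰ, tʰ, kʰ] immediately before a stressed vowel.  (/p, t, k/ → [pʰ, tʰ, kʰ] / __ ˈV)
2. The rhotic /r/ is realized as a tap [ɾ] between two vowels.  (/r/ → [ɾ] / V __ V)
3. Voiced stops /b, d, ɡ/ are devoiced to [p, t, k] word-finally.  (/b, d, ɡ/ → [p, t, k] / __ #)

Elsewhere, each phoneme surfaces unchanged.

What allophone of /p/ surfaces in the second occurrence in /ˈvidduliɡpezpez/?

[p]

/p/ (between /z/ and /e/) is in the target of rule 1 but the environment (immediately before a stressed vowel) is not met → [p].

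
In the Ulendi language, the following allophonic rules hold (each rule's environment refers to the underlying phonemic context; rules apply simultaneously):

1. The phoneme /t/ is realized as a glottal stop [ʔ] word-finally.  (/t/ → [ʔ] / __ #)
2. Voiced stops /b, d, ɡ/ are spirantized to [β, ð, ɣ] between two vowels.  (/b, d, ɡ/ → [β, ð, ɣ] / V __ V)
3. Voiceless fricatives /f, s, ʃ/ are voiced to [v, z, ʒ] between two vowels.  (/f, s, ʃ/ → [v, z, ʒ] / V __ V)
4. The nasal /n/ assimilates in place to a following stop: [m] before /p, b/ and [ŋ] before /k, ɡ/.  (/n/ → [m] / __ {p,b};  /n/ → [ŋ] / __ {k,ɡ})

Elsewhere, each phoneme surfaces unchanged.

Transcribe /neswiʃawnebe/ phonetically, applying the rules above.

[neswiʒawneβe]

/n/ (word-initial): rule 4 targets it, but not before a labial or velar stop → unchanged [n].
/s/ (between /e/ and /w/) fails the environment for rule 3, so it stays [s].
Rule 3 applies to /ʃ/ (between /i/ and /a/: between two vowels) → [ʒ].
/n/ (between /w/ and /e/) is in the target of rule 4 but the environment (before a labial or velar stop) is not met → [n].
/b/ — between /e/ and /e/, between two vowels — surfaces as [β] (rule 2).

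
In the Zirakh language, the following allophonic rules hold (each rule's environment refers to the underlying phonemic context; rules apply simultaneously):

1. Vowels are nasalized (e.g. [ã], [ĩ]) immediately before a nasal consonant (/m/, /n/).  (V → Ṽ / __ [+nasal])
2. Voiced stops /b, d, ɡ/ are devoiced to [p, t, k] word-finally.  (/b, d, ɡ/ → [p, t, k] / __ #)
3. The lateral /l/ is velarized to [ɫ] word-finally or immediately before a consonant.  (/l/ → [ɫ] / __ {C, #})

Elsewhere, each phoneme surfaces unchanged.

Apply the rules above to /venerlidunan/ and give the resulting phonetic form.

[vẽnerlidũnãn]

/v/ stays [v].
/e/ — between /v/ and /n/, before a nasal consonant — surfaces as [ẽ] (rule 1).
/n/ stays [n].
/e/ — between /n/ and /r/; rule 1 does not apply here → [e].
/r/ (between /e/ and /l/) is unaffected → [r].
/l/ (between /r/ and /i/) is in the target of rule 3 but the environment (word-finally or immediately before a consonant) is not met → [l].
/i/ (between /l/ and /d/): rule 1 targets it, but not before a nasal consonant → unchanged [i].
/d/ (between /i/ and /u/) fails the environment for rule 2, so it stays [d].
/u/ meets the environment for rule 1 (before a nasal consonant) → [ũ].
/n/ stays [n].
Rule 1 applies to /a/ (between /n/ and /n/: before a nasal consonant) → [ã].
/n/ (word-final): no rule targets it → [n].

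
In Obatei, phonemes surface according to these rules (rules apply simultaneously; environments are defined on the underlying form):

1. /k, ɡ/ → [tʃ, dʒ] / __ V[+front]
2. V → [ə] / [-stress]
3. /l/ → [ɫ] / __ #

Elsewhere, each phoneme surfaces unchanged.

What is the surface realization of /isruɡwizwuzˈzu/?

[əsrəɡwəzwəzˈzu]

/i/ (word-initial) occurs in an unstressed syllable → [ə] by rule 2.
/s/ stays [s].
/r/ (between /s/ and /u/): no rule targets it → [r].
Rule 2 applies to /u/ (between /r/ and /ɡ/: in an unstressed syllable) → [ə].
/ɡ/ (between /u/ and /w/): rule 1 targets it, but not before a front vowel → unchanged [ɡ].
/w/ (between /ɡ/ and /i/) is unaffected → [w].
/i/ meets the environment for rule 2 (in an unstressed syllable) → [ə].
/z/ stays [z].
/w/ — not in any rule's target class → [w].
/u/ — between /w/ and /z/, in an unstressed syllable — surfaces as [ə] (rule 2).
/z/ (between /u/ and /z/) is unaffected → [z].
/z/ — not in any rule's target class → [z].
/u/ (word-final): rule 2 targets it, but not in an unstressed syllable → unchanged [u].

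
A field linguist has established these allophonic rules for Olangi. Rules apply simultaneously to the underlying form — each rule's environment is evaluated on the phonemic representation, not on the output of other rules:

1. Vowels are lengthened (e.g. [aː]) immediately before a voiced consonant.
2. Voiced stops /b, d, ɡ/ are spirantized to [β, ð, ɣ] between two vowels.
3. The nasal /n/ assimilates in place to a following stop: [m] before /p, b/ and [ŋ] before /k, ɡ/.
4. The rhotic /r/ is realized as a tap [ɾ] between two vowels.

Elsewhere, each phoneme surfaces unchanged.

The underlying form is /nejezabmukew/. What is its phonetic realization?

[neːjeːzaːbmukeːw]

/n/ — word-initial; rule 3 does not apply here → [n].
/e/ (between /n/ and /j/) occurs before a voiced consonant → [eː] by rule 1.
Rule 1 applies to /e/ (between /j/ and /z/: before a voiced consonant) → [eː].
/a/ (between /z/ and /b/) occurs before a voiced consonant → [aː] by rule 1.
/b/ (between /a/ and /m/) is in the target of rule 2 but the environment (between two vowels) is not met → [b].
/u/ (between /m/ and /k/) is in the target of rule 1 but the environment (before a voiced consonant) is not met → [u].
/e/ meets the environment for rule 1 (before a voiced consonant) → [eː].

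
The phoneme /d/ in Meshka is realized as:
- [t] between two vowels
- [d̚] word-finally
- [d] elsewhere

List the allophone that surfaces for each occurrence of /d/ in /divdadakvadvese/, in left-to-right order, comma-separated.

[d], [d], [t], [d]

Occurrence 1 (position 1): no conditioning environment matches → elsewhere allophone [d].
Occurrence 2 (position 4): no conditioning environment matches → elsewhere allophone [d].
Occurrence 3 (position 6): between two vowels → [t].
Occurrence 4 (position 11): no conditioning environment matches → elsewhere allophone [d].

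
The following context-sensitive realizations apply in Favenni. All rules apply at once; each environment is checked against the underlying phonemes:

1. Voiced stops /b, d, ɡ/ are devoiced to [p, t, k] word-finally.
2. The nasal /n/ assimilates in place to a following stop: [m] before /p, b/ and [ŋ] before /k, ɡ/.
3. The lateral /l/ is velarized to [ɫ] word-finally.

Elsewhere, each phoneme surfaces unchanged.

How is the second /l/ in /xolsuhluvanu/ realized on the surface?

[l]

/l/ — between /h/ and /u/; rule 3 does not apply here → [l].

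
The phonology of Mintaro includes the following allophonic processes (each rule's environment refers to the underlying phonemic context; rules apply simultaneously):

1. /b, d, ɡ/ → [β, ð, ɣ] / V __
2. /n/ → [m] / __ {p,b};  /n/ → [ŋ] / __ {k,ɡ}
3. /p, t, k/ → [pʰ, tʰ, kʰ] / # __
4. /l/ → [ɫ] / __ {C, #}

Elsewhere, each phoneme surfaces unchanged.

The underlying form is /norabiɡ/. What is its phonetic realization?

[noraβiɣ]

/n/ — word-initial; rule 2 does not apply here → [n].
/b/ meets the environment for rule 1 (immediately after a vowel) → [β].
Rule 1 applies to /ɡ/ (word-final: immediately after a vowel) → [ɣ].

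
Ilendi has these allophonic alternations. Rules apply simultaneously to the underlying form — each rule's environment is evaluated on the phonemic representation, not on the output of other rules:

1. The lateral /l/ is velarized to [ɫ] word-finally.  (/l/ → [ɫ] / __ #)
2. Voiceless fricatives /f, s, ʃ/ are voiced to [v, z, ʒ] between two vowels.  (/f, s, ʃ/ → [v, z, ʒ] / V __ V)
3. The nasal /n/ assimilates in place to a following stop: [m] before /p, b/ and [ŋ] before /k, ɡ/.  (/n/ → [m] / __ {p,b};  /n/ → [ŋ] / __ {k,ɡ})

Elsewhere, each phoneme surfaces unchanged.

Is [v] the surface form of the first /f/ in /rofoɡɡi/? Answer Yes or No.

Rule 2 applies to /f/ (between /o/ and /o/: between two vowels) → [v].
The actual realization is [v], which matches [v].

Yes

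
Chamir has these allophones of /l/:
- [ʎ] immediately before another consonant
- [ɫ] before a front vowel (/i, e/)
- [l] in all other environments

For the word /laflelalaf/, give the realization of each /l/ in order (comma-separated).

[l], [ɫ], [l], [l]

Occurrence 1 (position 1): no conditioning environment matches → elsewhere allophone [l].
Occurrence 2 (position 4): before a front vowel (/i, e/) → [ɫ].
Occurrence 3 (position 6): no conditioning environment matches → elsewhere allophone [l].
Occurrence 4 (position 8): no conditioning environment matches → elsewhere allophone [l].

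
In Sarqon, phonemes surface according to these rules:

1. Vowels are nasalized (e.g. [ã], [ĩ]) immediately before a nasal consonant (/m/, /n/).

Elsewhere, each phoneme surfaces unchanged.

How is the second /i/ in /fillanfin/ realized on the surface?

[ĩ]

/i/ meets the environment for rule 1 (before a nasal consonant) → [ĩ].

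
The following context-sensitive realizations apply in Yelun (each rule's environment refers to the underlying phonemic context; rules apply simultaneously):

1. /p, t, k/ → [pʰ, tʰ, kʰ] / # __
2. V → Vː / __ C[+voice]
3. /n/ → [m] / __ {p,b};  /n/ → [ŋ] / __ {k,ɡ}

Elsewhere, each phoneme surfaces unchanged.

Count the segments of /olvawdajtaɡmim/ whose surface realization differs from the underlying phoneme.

Segments that undergo a rule: /o/ → [oː] (rule 2); /a/ → [aː] (rule 2); /a/ → [aː] (rule 2); /a/ → [aː] (rule 2); /i/ → [iː] (rule 2).
All other segments surface unchanged.

5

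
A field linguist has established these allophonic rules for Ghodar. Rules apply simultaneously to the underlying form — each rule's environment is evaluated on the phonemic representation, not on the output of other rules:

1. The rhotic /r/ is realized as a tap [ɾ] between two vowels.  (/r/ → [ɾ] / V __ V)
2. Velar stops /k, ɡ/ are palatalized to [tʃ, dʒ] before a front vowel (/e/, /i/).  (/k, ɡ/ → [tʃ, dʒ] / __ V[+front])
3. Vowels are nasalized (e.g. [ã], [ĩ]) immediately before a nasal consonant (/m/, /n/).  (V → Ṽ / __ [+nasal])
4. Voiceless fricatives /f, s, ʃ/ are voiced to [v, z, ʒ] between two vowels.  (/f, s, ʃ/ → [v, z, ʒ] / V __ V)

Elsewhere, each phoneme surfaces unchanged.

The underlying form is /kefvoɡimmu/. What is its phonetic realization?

[tʃefvodʒĩmmu]

Rule 2 applies to /k/ (word-initial: before a front vowel) → [tʃ].
/e/ (between /k/ and /f/) fails the environment for rule 3, so it stays [e].
/f/ (between /e/ and /v/) fails the environment for rule 4, so it stays [f].
/o/ (between /v/ and /ɡ/) is in the target of rule 3 but the environment (before a nasal consonant) is not met → [o].
/ɡ/ (between /o/ and /i/): before a front vowel, so rule 2 applies → [dʒ].
/i/ (between /ɡ/ and /m/) occurs before a nasal consonant → [ĩ] by rule 3.
/u/ (word-final) is in the target of rule 3 but the environment (before a nasal consonant) is not met → [u].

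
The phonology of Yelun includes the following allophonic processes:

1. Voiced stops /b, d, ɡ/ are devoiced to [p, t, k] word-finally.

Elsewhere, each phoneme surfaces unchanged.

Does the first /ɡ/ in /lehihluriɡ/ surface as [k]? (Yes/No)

/ɡ/ meets the environment for rule 1 (word-finally) → [k].
The actual realization is [k], which matches [k].

Yes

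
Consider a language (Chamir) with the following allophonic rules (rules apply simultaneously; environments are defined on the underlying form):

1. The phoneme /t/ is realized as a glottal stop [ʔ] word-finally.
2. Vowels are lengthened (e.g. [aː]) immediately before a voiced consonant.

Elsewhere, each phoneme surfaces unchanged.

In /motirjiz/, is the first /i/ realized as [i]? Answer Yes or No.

/i/ (between /t/ and /r/) occurs before a voiced consonant → [iː] by rule 2.
The actual realization is [iː], not [i].

No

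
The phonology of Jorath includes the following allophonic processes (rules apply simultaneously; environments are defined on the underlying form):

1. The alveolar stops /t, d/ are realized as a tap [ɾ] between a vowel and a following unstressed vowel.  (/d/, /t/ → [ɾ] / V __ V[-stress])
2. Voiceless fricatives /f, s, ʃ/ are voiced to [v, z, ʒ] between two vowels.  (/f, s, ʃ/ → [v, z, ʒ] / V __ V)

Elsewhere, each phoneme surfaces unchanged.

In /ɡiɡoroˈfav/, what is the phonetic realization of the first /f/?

/f/ (between /o/ and /a/) occurs between two vowels → [v] by rule 2.

[v]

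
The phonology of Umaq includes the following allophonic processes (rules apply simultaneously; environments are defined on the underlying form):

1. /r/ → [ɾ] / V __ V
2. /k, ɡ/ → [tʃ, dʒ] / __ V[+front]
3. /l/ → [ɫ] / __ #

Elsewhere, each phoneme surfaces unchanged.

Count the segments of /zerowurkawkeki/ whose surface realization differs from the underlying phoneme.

3

Segments that undergo a rule: /r/ → [ɾ] (rule 1); /k/ → [tʃ] (rule 2); /k/ → [tʃ] (rule 2).
All other segments surface unchanged.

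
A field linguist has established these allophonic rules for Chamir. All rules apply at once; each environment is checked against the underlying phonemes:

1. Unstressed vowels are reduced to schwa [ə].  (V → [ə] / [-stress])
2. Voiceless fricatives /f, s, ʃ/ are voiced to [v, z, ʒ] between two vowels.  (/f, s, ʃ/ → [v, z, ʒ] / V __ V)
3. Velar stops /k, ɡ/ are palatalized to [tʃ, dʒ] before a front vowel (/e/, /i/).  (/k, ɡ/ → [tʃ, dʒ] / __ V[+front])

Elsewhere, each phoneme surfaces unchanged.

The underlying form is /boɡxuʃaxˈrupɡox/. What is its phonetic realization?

Rule 1 applies to /o/ (between /b/ and /ɡ/: in an unstressed syllable) → [ə].
/ɡ/ — between /o/ and /x/; rule 3 does not apply here → [ɡ].
/u/ — between /x/ and /ʃ/, in an unstressed syllable — surfaces as [ə] (rule 1).
/ʃ/ (between /u/ and /a/) occurs between two vowels → [ʒ] by rule 2.
/a/ (between /ʃ/ and /x/) occurs in an unstressed syllable → [ə] by rule 1.
/u/ (between /r/ and /p/) is in the target of rule 1 but the environment (in an unstressed syllable) is not met → [u].
/ɡ/ — between /p/ and /o/; rule 3 does not apply here → [ɡ].
Rule 1 applies to /o/ (between /ɡ/ and /x/: in an unstressed syllable) → [ə].

[bəɡxəʒəxˈrupɡəx]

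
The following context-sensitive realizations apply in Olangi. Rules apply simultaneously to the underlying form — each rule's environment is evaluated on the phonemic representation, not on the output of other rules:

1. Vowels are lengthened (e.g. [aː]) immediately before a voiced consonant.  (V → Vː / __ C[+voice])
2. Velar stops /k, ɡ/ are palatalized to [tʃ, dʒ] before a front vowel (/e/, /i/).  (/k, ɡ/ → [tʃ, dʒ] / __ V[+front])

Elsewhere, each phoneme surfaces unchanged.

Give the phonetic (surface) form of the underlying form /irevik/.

[iːreːvik]

/i/ meets the environment for rule 1 (before a voiced consonant) → [iː].
/r/ — not in any rule's target class → [r].
/e/ (between /r/ and /v/) occurs before a voiced consonant → [eː] by rule 1.
/v/ stays [v].
/i/ (between /v/ and /k/) fails the environment for rule 1, so it stays [i].
/k/ (word-final) fails the environment for rule 2, so it stays [k].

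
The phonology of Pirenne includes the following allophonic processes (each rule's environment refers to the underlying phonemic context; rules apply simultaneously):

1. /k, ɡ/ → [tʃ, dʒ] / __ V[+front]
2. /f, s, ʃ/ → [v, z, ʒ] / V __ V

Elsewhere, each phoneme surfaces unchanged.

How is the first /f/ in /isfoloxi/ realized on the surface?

/f/ (between /s/ and /o/): rule 2 targets it, but not between two vowels → unchanged [f].

[f]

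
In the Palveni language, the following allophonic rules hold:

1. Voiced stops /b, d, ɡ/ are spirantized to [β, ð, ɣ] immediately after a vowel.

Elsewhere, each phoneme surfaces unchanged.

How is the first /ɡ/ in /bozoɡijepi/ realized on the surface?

/ɡ/ (between /o/ and /i/) occurs immediately after a vowel → [ɣ] by rule 1.

[ɣ]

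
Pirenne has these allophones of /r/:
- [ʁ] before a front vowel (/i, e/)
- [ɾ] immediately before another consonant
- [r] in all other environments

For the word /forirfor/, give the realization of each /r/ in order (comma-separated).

[ʁ], [ɾ], [r]

Occurrence 1 (position 3): before a front vowel (/i, e/) → [ʁ].
Occurrence 2 (position 5): immediately before another consonant → [ɾ].
Occurrence 3 (position 8): no conditioning environment matches → elsewhere allophone [r].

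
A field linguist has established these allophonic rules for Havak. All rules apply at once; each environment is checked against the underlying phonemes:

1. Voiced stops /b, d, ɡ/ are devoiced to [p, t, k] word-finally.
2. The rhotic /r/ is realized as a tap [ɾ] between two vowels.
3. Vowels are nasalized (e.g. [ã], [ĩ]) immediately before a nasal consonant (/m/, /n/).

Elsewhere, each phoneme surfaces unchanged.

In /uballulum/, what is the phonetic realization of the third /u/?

/u/ (between /l/ and /m/): before a nasal consonant, so rule 3 applies → [ũ].

[ũ]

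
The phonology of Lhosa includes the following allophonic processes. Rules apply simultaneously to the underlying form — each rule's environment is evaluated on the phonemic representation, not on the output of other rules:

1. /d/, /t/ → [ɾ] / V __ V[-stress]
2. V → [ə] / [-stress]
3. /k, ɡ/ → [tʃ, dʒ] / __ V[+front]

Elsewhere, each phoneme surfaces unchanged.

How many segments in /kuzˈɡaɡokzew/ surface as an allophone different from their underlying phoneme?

Segments that undergo a rule: /u/ → [ə] (rule 2); /o/ → [ə] (rule 2); /e/ → [ə] (rule 2).
All other segments surface unchanged.

3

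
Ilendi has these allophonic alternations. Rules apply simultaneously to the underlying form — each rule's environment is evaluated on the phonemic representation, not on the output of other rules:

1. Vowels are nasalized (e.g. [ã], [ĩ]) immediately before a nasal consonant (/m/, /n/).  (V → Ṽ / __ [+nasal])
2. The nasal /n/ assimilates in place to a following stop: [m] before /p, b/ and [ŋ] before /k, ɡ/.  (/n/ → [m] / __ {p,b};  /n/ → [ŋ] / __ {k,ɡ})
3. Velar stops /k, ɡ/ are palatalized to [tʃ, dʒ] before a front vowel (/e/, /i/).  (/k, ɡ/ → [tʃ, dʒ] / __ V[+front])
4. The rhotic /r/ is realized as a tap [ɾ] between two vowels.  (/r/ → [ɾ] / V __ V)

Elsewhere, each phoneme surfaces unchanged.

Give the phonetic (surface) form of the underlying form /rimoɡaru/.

/r/ (word-initial) fails the environment for rule 4, so it stays [r].
/i/ (between /r/ and /m/): before a nasal consonant, so rule 1 applies → [ĩ].
/o/ (between /m/ and /ɡ/) is in the target of rule 1 but the environment (before a nasal consonant) is not met → [o].
/ɡ/ (between /o/ and /a/) is in the target of rule 3 but the environment (before a front vowel) is not met → [ɡ].
/a/ (between /ɡ/ and /r/) is in the target of rule 1 but the environment (before a nasal consonant) is not met → [a].
Rule 4 applies to /r/ (between /a/ and /u/: between two vowels) → [ɾ].
/u/ (word-final): rule 1 targets it, but not before a nasal consonant → unchanged [u].

[rĩmoɡaɾu]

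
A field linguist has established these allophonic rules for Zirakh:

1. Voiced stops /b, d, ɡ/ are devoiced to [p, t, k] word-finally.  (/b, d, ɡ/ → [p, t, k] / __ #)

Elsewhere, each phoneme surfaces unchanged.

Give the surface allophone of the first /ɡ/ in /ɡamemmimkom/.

[ɡ]

/ɡ/ — word-initial; rule 1 does not apply here → [ɡ].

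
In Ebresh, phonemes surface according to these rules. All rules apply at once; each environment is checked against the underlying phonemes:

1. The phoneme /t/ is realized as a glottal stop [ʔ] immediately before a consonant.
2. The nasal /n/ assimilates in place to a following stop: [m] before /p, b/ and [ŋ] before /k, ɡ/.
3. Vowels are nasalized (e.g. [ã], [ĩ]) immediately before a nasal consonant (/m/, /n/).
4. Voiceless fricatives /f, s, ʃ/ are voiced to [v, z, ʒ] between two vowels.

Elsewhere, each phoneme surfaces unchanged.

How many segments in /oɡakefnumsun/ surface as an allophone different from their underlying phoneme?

2

Segments that undergo a rule: /u/ → [ũ] (rule 3); /u/ → [ũ] (rule 3).
All other segments surface unchanged.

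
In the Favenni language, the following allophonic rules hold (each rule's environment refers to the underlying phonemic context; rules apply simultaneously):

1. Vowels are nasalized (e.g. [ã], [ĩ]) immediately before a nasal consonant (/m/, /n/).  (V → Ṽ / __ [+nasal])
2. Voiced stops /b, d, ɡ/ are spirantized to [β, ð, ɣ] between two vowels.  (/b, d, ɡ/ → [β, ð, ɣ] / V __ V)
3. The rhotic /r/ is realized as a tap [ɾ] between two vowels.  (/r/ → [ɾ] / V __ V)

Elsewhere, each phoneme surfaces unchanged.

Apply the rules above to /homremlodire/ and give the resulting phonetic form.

/h/ stays [h].
/o/ meets the environment for rule 1 (before a nasal consonant) → [õ].
/m/ stays [m].
/r/ (between /m/ and /e/): rule 3 targets it, but not between two vowels → unchanged [r].
Rule 1 applies to /e/ (between /r/ and /m/: before a nasal consonant) → [ẽ].
/m/ (between /e/ and /l/): no rule targets it → [m].
/l/ (between /m/ and /o/) is unaffected → [l].
/o/ (between /l/ and /d/): rule 1 targets it, but not before a nasal consonant → unchanged [o].
/d/ (between /o/ and /i/) occurs between two vowels → [ð] by rule 2.
/i/ (between /d/ and /r/) fails the environment for rule 1, so it stays [i].
Rule 3 applies to /r/ (between /i/ and /e/: between two vowels) → [ɾ].
/e/ (word-final): rule 1 targets it, but not before a nasal consonant → unchanged [e].

[hõmrẽmloðiɾe]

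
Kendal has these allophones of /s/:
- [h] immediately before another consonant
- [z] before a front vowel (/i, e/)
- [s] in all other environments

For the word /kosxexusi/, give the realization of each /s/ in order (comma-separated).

[h], [z]

Occurrence 1 (position 3): immediately before another consonant → [h].
Occurrence 2 (position 8): before a front vowel (/i, e/) → [z].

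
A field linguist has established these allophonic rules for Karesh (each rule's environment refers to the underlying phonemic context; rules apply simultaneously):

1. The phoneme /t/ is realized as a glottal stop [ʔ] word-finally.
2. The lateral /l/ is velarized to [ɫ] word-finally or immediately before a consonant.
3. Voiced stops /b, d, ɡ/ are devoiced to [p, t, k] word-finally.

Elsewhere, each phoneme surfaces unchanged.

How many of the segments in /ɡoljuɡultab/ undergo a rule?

3

Segments that undergo a rule: /l/ → [ɫ] (rule 2); /l/ → [ɫ] (rule 2); /b/ → [p] (rule 3).
All other segments surface unchanged.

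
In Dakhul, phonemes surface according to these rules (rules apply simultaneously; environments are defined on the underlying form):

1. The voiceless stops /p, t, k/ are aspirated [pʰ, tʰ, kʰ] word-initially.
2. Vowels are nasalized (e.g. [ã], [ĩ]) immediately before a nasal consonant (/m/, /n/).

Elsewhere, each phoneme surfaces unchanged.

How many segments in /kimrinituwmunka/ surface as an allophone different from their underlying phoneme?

Segments that undergo a rule: /k/ → [kʰ] (rule 1); /i/ → [ĩ] (rule 2); /i/ → [ĩ] (rule 2); /u/ → [ũ] (rule 2).
All other segments surface unchanged.

4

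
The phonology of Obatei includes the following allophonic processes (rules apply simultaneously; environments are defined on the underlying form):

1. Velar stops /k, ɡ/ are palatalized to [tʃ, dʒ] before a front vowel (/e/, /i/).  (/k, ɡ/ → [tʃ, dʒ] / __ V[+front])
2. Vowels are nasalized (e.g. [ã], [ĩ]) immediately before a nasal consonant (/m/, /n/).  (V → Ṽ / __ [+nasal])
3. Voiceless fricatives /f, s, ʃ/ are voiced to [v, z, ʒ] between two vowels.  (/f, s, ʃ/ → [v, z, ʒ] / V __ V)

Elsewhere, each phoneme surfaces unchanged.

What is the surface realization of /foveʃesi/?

[foveʒezi]

/f/ (word-initial) is in the target of rule 3 but the environment (between two vowels) is not met → [f].
/o/ (between /f/ and /v/) is in the target of rule 2 but the environment (before a nasal consonant) is not met → [o].
/v/ (between /o/ and /e/) is unaffected → [v].
/e/ (between /v/ and /ʃ/): rule 2 targets it, but not before a nasal consonant → unchanged [e].
/ʃ/ (between /e/ and /e/) occurs between two vowels → [ʒ] by rule 3.
/e/ (between /ʃ/ and /s/) is in the target of rule 2 but the environment (before a nasal consonant) is not met → [e].
/s/ (between /e/ and /i/): between two vowels, so rule 3 applies → [z].
/i/ (word-final): rule 2 targets it, but not before a nasal consonant → unchanged [i].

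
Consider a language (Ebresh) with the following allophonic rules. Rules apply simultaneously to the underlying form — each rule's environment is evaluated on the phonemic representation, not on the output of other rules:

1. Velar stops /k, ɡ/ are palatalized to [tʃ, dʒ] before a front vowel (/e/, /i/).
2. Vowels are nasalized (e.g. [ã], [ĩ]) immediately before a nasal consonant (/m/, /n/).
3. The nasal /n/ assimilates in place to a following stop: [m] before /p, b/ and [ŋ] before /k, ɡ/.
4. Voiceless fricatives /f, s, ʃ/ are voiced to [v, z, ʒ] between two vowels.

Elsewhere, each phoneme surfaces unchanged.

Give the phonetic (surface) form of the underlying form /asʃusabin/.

[asʃuzabĩn]

/a/ (word-initial) is in the target of rule 2 but the environment (before a nasal consonant) is not met → [a].
/s/ — between /a/ and /ʃ/; rule 4 does not apply here → [s].
/ʃ/ — between /s/ and /u/; rule 4 does not apply here → [ʃ].
/u/ (between /ʃ/ and /s/) is in the target of rule 2 but the environment (before a nasal consonant) is not met → [u].
/s/ meets the environment for rule 4 (between two vowels) → [z].
/a/ (between /s/ and /b/) is in the target of rule 2 but the environment (before a nasal consonant) is not met → [a].
/b/ — not in any rule's target class → [b].
/i/ (between /b/ and /n/): before a nasal consonant, so rule 2 applies → [ĩ].
/n/ (word-final): rule 3 targets it, but not before a labial or velar stop → unchanged [n].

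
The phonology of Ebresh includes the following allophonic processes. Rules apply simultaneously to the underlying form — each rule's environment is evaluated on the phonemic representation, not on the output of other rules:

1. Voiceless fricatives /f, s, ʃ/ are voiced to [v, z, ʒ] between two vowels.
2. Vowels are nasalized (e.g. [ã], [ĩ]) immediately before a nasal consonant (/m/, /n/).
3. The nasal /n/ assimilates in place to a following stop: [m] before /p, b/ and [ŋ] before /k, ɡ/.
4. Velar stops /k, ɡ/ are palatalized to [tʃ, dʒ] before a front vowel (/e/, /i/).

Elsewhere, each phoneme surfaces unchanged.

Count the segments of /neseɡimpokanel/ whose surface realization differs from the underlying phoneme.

4

Segments that undergo a rule: /s/ → [z] (rule 1); /ɡ/ → [dʒ] (rule 4); /i/ → [ĩ] (rule 2); /a/ → [ã] (rule 2).
All other segments surface unchanged.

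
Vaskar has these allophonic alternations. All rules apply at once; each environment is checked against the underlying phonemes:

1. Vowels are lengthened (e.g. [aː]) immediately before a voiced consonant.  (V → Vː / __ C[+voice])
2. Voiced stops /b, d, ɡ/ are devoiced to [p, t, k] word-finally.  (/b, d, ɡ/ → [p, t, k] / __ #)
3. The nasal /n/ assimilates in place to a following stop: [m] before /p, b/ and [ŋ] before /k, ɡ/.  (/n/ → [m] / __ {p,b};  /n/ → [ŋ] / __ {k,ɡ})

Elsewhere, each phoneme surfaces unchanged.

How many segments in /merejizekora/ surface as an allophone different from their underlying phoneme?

Segments that undergo a rule: /e/ → [eː] (rule 1); /e/ → [eː] (rule 1); /i/ → [iː] (rule 1); /o/ → [oː] (rule 1).
All other segments surface unchanged.

4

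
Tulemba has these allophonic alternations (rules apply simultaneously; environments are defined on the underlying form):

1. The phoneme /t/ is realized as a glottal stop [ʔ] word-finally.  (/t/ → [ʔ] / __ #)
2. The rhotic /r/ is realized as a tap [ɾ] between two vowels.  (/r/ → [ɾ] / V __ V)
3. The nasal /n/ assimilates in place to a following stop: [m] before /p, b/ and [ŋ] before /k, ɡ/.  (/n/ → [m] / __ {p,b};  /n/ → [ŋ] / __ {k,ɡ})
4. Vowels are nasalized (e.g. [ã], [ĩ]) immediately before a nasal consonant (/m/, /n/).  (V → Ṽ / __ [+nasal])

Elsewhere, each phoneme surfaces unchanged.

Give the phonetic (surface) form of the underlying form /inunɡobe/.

[ĩnũŋɡobe]

/i/ (word-initial) occurs before a nasal consonant → [ĩ] by rule 4.
/n/ (between /i/ and /u/) is in the target of rule 3 but the environment (before a labial or velar stop) is not met → [n].
/u/ meets the environment for rule 4 (before a nasal consonant) → [ũ].
Rule 3 applies to /n/ (between /u/ and /ɡ/: before a labial or velar stop) → [ŋ].
/o/ (between /ɡ/ and /b/): rule 4 targets it, but not before a nasal consonant → unchanged [o].
/e/ (word-final) fails the environment for rule 4, so it stays [e].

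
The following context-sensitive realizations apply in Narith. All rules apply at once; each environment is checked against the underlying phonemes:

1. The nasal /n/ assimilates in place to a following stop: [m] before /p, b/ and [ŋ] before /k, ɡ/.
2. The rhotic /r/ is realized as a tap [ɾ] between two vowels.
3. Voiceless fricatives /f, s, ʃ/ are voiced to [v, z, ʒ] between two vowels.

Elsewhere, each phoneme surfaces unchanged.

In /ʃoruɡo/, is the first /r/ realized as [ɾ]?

Yes

/r/ (between /o/ and /u/): between two vowels, so rule 2 applies → [ɾ].
The actual realization is [ɾ], which matches [ɾ].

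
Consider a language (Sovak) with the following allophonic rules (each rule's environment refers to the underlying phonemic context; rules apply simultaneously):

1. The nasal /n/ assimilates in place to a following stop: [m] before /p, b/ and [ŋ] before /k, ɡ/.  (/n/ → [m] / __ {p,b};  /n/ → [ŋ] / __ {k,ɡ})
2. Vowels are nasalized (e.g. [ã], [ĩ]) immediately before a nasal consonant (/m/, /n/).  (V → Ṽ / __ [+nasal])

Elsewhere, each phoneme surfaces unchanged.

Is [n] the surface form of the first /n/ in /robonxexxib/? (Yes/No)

/n/ (between /o/ and /x/) is in the target of rule 1 but the environment (before a labial or velar stop) is not met → [n].
The actual realization is [n], which matches [n].

Yes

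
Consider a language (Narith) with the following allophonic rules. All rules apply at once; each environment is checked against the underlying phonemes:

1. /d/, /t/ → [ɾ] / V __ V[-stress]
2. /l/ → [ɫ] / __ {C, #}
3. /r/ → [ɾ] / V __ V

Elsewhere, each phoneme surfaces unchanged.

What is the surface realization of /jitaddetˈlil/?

[jiɾaddetˈliɫ]

/j/ — not in any rule's target class → [j].
/i/ (between /j/ and /t/): no rule targets it → [i].
/t/ meets the environment for rule 1 (between a vowel and a following unstressed vowel) → [ɾ].
/a/ — not in any rule's target class → [a].
/d/ (between /a/ and /d/): rule 1 targets it, but not between a vowel and a following unstressed vowel → unchanged [d].
/d/ (between /d/ and /e/): rule 1 targets it, but not between a vowel and a following unstressed vowel → unchanged [d].
/e/ stays [e].
/t/ (between /e/ and /l/) fails the environment for rule 1, so it stays [t].
/l/ (between /t/ and /i/) fails the environment for rule 2, so it stays [l].
/i/ stays [i].
/l/ meets the environment for rule 2 (word-finally or immediately before a consonant) → [ɫ].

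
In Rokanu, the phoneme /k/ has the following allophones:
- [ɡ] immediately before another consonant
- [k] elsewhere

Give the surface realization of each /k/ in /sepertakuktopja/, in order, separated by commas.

Occurrence 1 (position 8): no conditioning environment matches → elsewhere allophone [k].
Occurrence 2 (position 10): immediately before another consonant → [ɡ].

[k], [ɡ]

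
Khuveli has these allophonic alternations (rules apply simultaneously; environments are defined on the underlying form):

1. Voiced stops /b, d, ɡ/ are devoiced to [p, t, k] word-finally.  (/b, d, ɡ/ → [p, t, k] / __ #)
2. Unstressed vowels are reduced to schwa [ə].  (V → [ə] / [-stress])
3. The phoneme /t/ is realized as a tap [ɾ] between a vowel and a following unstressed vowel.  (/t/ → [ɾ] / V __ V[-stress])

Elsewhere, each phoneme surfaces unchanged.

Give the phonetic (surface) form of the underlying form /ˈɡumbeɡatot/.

[ˈɡumbəɡəɾət]

/ɡ/ (word-initial) is in the target of rule 1 but the environment (word-finally) is not met → [ɡ].
/u/ (between /ɡ/ and /m/) is in the target of rule 2 but the environment (in an unstressed syllable) is not met → [u].
/m/ (between /u/ and /b/): no rule targets it → [m].
/b/ (between /m/ and /e/) is in the target of rule 1 but the environment (word-finally) is not met → [b].
/e/ (between /b/ and /ɡ/): in an unstressed syllable, so rule 2 applies → [ə].
/ɡ/ (between /e/ and /a/) is in the target of rule 1 but the environment (word-finally) is not met → [ɡ].
/a/ (between /ɡ/ and /t/) occurs in an unstressed syllable → [ə] by rule 2.
Rule 3 applies to /t/ (between /a/ and /o/: between a vowel and a following unstressed vowel) → [ɾ].
/o/ (between /t/ and /t/): in an unstressed syllable, so rule 2 applies → [ə].
/t/ (word-final) fails the environment for rule 3, so it stays [t].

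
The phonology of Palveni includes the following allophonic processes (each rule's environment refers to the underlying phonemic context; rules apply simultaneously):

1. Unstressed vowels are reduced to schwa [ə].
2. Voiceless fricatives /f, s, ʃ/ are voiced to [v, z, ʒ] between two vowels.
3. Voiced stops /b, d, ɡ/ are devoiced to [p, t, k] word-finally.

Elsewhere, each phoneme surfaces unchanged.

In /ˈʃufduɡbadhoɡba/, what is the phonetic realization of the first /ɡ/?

/ɡ/ (between /u/ and /b/) fails the environment for rule 3, so it stays [ɡ].

[ɡ]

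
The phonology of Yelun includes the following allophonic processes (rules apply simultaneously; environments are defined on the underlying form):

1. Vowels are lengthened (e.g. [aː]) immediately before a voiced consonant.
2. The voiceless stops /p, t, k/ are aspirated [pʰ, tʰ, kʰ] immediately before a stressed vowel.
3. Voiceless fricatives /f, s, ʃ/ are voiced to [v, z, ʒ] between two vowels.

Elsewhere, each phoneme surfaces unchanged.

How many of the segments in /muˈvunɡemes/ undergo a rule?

Segments that undergo a rule: /u/ → [uː] (rule 1); /u/ → [uː] (rule 1); /e/ → [eː] (rule 1).
All other segments surface unchanged.

3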